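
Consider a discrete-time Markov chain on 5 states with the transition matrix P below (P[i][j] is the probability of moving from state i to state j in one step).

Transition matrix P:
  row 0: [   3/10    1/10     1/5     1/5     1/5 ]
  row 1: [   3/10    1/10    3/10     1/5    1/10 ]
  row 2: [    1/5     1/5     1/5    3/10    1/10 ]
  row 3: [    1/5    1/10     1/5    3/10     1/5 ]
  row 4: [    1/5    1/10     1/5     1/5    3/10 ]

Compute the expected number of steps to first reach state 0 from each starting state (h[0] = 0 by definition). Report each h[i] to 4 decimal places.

h = [0.0000, 4.2381, 4.6667, 4.7143, 4.7143]

First-step conditioning: h[0] = 0; for i ≠ 0, h[i] = 1 + Σ_k P[i][k]·h[k].
  h[1] = 1 + 1/10·h[1] + 3/10·h[2] + 1/5·h[3] + 1/10·h[4]
  h[2] = 1 + 1/5·h[1] + 1/5·h[2] + 3/10·h[3] + 1/10·h[4]
  h[3] = 1 + 1/10·h[1] + 1/5·h[2] + 3/10·h[3] + 1/5·h[4]
  h[4] = 1 + 1/10·h[1] + 1/5·h[2] + 1/5·h[3] + 3/10·h[4]
Solving the 4×4 linear system over states ≠ 0 gives exactly h = [0, 89/21, 14/3, 33/7, 33/7] (h[0] = 0 is the target).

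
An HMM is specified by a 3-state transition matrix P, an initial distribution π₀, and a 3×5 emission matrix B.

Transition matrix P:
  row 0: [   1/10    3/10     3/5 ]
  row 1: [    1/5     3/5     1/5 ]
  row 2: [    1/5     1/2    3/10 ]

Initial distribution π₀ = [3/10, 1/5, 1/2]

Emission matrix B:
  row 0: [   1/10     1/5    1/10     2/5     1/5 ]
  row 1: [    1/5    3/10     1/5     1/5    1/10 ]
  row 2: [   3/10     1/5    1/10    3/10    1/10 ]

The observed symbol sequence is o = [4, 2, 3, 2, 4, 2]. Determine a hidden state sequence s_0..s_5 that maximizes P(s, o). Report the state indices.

t=0: δ = [6.000e-02, 2.000e-02, 5.000e-02]  (obs o_0=4)
t=1: δ = [1.000e-03, 5.000e-03, 3.600e-03]  ψ = [2, 2, 0]  (obs o_1=2)
t=2: δ = [4.000e-04, 6.000e-04, 3.240e-04]  ψ = [1, 1, 2]  (obs o_2=3)
t=3: δ = [1.200e-05, 7.200e-05, 2.400e-05]  ψ = [1, 1, 0]  (obs o_3=2)
t=4: δ = [2.880e-06, 4.320e-06, 1.440e-06]  ψ = [1, 1, 1]  (obs o_4=4)
t=5: δ = [8.640e-08, 5.184e-07, 1.728e-07]  ψ = [1, 1, 0]  (obs o_5=2)
backtrack: best end state = 1; path = [2, 1, 1, 1, 1, 1]

path = [2, 1, 1, 1, 1, 1]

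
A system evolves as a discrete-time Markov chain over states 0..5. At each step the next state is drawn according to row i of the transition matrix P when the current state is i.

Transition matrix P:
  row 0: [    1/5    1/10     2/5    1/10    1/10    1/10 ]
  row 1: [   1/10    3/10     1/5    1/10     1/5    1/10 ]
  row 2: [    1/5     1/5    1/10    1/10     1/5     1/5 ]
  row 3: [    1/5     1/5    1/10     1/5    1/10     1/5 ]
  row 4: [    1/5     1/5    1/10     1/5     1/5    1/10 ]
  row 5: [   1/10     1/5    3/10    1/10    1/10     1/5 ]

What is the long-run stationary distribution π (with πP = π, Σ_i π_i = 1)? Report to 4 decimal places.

π = [0.1649, 0.2039, 0.1994, 0.1284, 0.1559, 0.1475]

Balance equations π_j = Σ_i π_i·P[i][j]:
  π_0 = 1/5·π_0 + 1/10·π_1 + 1/5·π_2 + 1/5·π_3 + 1/5·π_4 + 1/10·π_5
  π_1 = 1/10·π_0 + 3/10·π_1 + 1/5·π_2 + 1/5·π_3 + 1/5·π_4 + 1/5·π_5
  π_2 = 2/5·π_0 + 1/5·π_1 + 1/10·π_2 + 1/10·π_3 + 1/10·π_4 + 3/10·π_5
  π_3 = 1/10·π_0 + 1/10·π_1 + 1/10·π_2 + 1/5·π_3 + 1/5·π_4 + 1/10·π_5
  π_4 = 1/10·π_0 + 1/5·π_1 + 1/5·π_2 + 1/10·π_3 + 1/5·π_4 + 1/10·π_5
  normalize: π_0 + π_1 + π_2 + π_3 + π_4 + π_5 = 1
Solving the linear system gives exactly π = [1457/8838, 16219/79542, 15857/79542, 5108/39771, 689/4419, 11735/79542].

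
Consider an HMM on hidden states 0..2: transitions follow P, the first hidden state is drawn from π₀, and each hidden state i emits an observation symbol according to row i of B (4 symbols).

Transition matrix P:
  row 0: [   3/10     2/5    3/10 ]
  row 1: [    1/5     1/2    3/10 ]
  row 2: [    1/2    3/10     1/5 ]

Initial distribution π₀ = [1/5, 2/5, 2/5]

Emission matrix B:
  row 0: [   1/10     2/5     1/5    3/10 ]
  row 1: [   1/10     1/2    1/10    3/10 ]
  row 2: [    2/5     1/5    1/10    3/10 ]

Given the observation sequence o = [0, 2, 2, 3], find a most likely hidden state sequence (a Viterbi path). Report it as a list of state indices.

path = [2, 0, 0, 1]

t=0: δ = [2.000e-02, 4.000e-02, 1.600e-01]  (obs o_0=0)
t=1: δ = [1.600e-02, 4.800e-03, 3.200e-03]  ψ = [2, 2, 2]  (obs o_1=2)
t=2: δ = [9.600e-04, 6.400e-04, 4.800e-04]  ψ = [0, 0, 0]  (obs o_2=2)
t=3: δ = [8.640e-05, 1.152e-04, 8.640e-05]  ψ = [0, 0, 0]  (obs o_3=3)
backtrack: best end state = 1; path = [2, 0, 0, 1]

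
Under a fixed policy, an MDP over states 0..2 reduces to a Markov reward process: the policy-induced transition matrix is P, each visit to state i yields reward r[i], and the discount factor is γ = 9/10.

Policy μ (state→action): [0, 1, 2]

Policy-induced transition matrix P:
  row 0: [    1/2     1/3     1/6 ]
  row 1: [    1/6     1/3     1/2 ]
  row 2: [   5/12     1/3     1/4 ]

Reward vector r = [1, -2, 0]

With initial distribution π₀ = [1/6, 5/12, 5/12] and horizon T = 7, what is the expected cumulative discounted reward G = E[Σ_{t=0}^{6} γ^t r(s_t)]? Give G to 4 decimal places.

t=0: π = [0.1667, 0.4167, 0.4167], E[r] = -0.6667, γ^t·E[r] = -0.666667, running G = -0.666667
t=1: π = [0.3264, 0.3333, 0.3403], E[r] = -0.3403, γ^t·E[r] = -0.306250, running G = -0.972917
t=2: π = [0.3605, 0.3333, 0.3061], E[r] = -0.3061, γ^t·E[r] = -0.247969, running G = -1.220885
t=3: π = [0.3634, 0.3333, 0.3033], E[r] = -0.3033, γ^t·E[r] = -0.221098, running G = -1.441983
t=4: π = [0.3636, 0.3333, 0.3031], E[r] = -0.3031, γ^t·E[r] = -0.198832, running G = -1.640815
t=5: π = [0.3636, 0.3333, 0.3030], E[r] = -0.3030, γ^t·E[r] = -0.178937, running G = -1.819753
t=6: π = [0.3636, 0.3333, 0.3030], E[r] = -0.3030, γ^t·E[r] = -0.161043, running G = -1.980796

G = -1.9808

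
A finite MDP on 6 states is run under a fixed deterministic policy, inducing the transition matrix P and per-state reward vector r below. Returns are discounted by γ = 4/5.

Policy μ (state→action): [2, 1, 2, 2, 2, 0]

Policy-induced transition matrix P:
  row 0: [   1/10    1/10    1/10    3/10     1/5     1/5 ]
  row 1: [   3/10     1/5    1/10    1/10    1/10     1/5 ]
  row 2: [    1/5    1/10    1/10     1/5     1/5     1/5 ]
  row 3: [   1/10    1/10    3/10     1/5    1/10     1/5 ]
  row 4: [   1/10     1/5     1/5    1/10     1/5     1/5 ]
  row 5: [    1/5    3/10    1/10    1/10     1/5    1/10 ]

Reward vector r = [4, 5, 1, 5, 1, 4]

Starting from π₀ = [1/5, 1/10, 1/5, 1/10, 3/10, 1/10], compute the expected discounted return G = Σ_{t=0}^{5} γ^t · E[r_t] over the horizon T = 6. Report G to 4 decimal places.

t=0: π = [0.2000, 0.1000, 0.2000, 0.1000, 0.3000, 0.1000], E[r] = 2.7000, γ^t·E[r] = 2.700000, running G = 2.700000
t=1: π = [0.1500, 0.1600, 0.1500, 0.1700, 0.1800, 0.1900], E[r] = 3.3400, γ^t·E[r] = 2.672000, running G = 5.372000
t=2: π = [0.1660, 0.1720, 0.1520, 0.1620, 0.1670, 0.1810], E[r] = 3.3770, γ^t·E[r] = 2.161280, running G = 7.533280
t=3: π = [0.1677, 0.1701, 0.1491, 0.1646, 0.1666, 0.1819], E[r] = 3.3876, γ^t·E[r] = 1.734451, running G = 9.267731
t=4: π = [0.1671, 0.1701, 0.1496, 0.1649, 0.1665, 0.1818], E[r] = 3.3866, γ^t·E[r] = 1.387164, running G = 10.654895
t=5: π = [0.1671, 0.1700, 0.1496, 0.1649, 0.1665, 0.1818], E[r] = 3.3865, γ^t·E[r] = 1.109680, running G = 11.764575

G = 11.7646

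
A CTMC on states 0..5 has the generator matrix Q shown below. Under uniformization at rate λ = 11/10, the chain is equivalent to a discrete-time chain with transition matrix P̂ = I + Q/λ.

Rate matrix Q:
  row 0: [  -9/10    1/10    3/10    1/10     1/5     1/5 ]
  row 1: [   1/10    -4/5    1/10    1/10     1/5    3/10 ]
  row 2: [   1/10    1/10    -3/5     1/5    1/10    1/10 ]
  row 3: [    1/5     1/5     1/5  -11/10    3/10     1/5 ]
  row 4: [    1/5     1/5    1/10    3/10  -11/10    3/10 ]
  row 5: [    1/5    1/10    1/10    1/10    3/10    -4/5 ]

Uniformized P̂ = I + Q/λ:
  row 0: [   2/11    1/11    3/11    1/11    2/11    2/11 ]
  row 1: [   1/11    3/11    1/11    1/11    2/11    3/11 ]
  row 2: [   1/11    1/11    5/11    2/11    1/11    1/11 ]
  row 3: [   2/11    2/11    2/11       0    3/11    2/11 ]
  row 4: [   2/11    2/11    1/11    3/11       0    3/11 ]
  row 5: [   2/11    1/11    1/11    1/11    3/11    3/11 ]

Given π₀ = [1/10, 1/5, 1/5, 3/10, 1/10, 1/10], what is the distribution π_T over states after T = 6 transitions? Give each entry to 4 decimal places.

π = [0.1502, 0.1435, 0.2040, 0.1277, 0.1641, 0.2104]

t=0: π = [0.1000, 0.2000, 0.2000, 0.3000, 0.1000, 0.1000]
t=1: π = [0.1455, 0.1636, 0.2091, 0.1000, 0.1818, 0.2000]
t=2: π = [0.1479, 0.1463, 0.2025, 0.1339, 0.1570, 0.2124]
t=3: π = [0.1501, 0.1440, 0.2036, 0.1257, 0.1663, 0.2103]
t=4: π = [0.1502, 0.1436, 0.2037, 0.1282, 0.1636, 0.2106]
t=5: π = [0.1502, 0.1436, 0.2039, 0.1275, 0.1644, 0.2104]
t=6: π = [0.1502, 0.1435, 0.2040, 0.1277, 0.1641, 0.2104]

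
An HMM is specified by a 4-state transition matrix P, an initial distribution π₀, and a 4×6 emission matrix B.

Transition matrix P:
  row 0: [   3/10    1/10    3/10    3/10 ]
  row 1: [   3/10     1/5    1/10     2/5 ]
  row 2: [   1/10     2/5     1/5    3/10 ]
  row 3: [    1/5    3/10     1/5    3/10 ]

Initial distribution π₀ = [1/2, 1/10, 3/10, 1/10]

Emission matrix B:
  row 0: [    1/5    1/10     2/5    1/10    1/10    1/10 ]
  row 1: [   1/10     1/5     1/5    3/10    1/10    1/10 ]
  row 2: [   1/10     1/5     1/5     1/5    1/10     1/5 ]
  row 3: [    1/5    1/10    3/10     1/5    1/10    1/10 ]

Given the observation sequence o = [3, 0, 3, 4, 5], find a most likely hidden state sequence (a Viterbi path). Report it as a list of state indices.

t=0: δ = [5.000e-02, 3.000e-02, 6.000e-02, 2.000e-02]  (obs o_0=3)
t=1: δ = [3.000e-03, 2.400e-03, 1.500e-03, 3.600e-03]  ψ = [0, 2, 0, 2]  (obs o_1=0)
t=2: δ = [9.000e-05, 3.240e-04, 1.800e-04, 2.160e-04]  ψ = [0, 3, 0, 3]  (obs o_2=3)
t=3: δ = [9.720e-06, 7.200e-06, 4.320e-06, 1.296e-05]  ψ = [1, 2, 3, 1]  (obs o_3=4)
t=4: δ = [2.916e-07, 3.888e-07, 5.832e-07, 3.888e-07]  ψ = [0, 3, 0, 3]  (obs o_4=5)
backtrack: best end state = 2; path = [2, 3, 1, 0, 2]

path = [2, 3, 1, 0, 2]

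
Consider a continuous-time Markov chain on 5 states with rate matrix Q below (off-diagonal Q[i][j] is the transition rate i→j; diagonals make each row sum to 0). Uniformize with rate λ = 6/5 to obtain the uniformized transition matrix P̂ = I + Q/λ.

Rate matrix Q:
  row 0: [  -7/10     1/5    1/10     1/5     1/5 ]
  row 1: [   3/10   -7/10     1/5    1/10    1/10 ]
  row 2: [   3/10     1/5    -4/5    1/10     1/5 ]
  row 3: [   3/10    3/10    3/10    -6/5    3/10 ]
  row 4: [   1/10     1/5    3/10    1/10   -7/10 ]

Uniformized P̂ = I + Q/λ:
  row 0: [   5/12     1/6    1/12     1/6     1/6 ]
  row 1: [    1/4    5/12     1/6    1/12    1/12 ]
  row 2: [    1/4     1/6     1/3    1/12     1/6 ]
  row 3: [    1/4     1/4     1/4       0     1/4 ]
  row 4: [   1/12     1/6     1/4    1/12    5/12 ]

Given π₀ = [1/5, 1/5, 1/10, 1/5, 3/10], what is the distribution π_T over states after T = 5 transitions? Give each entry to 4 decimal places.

π = [0.2584, 0.2329, 0.2047, 0.0968, 0.2072]

t=0: π = [0.2000, 0.2000, 0.1000, 0.2000, 0.3000]
t=1: π = [0.2333, 0.2333, 0.2083, 0.0833, 0.2417]
t=2: π = [0.2486, 0.2319, 0.2090, 0.0958, 0.2146]
t=3: π = [0.2557, 0.2326, 0.2067, 0.0961, 0.2090]
t=4: π = [0.2578, 0.2328, 0.2052, 0.0966, 0.2075]
t=5: π = [0.2584, 0.2329, 0.2047, 0.0968, 0.2072]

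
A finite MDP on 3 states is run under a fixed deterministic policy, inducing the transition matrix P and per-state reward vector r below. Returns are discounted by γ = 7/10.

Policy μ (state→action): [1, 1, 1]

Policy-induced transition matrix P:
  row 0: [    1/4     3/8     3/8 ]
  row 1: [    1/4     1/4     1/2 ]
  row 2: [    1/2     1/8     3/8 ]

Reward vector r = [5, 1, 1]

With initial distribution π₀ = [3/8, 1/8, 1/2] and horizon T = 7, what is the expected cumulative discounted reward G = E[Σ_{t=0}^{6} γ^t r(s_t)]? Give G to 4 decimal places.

t=0: π = [0.3750, 0.1250, 0.5000], E[r] = 2.5000, γ^t·E[r] = 2.500000, running G = 2.500000
t=1: π = [0.3750, 0.2344, 0.3906], E[r] = 2.5000, γ^t·E[r] = 1.750000, running G = 4.250000
t=2: π = [0.3477, 0.2480, 0.4043], E[r] = 2.3906, γ^t·E[r] = 1.171406, running G = 5.421406
t=3: π = [0.3511, 0.2429, 0.4060], E[r] = 2.4043, γ^t·E[r] = 0.824674, running G = 6.246080
t=4: π = [0.3515, 0.2431, 0.4054], E[r] = 2.4060, γ^t·E[r] = 0.577682, running G = 6.823762
t=5: π = [0.3513, 0.2433, 0.4054], E[r] = 2.4054, γ^t·E[r] = 0.404270, running G = 7.228032
t=6: π = [0.3513, 0.2432, 0.4054], E[r] = 2.4054, γ^t·E[r] = 0.282992, running G = 7.511024

G = 7.5110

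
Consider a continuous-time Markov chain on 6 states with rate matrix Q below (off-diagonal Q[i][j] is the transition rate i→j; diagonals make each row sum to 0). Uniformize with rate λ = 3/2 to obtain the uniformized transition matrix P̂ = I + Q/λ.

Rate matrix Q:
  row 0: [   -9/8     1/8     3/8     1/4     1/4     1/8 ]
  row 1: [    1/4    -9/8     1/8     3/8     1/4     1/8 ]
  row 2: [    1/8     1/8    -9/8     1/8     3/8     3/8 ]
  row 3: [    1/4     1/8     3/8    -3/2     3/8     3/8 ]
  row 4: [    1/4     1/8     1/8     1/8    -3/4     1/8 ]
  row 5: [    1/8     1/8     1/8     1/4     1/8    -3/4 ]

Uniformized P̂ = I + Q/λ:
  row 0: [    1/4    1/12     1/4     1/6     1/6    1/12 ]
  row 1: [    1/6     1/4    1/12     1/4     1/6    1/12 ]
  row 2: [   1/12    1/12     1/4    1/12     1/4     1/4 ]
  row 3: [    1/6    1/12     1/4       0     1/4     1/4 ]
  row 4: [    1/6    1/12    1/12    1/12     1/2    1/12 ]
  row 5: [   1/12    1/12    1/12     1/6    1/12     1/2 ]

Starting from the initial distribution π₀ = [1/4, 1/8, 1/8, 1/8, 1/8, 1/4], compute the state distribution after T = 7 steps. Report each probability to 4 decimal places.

π = [0.1477, 0.1000, 0.1537, 0.1207, 0.2565, 0.2214]

t=0: π = [0.2500, 0.1250, 0.1250, 0.1250, 0.1250, 0.2500]
t=1: π = [0.1563, 0.1042, 0.1667, 0.1354, 0.2083, 0.2292]
t=2: π = [0.1467, 0.1007, 0.1597, 0.1215, 0.2422, 0.2292]
t=3: π = [0.1465, 0.1001, 0.1547, 0.1213, 0.2517, 0.2257]
t=4: π = [0.1472, 0.1000, 0.1537, 0.1209, 0.2548, 0.2234]
t=5: π = [0.1475, 0.1000, 0.1536, 0.1208, 0.2559, 0.2222]
t=6: π = [0.1476, 0.1000, 0.1537, 0.1207, 0.2563, 0.2216]
t=7: π = [0.1477, 0.1000, 0.1537, 0.1207, 0.2565, 0.2214]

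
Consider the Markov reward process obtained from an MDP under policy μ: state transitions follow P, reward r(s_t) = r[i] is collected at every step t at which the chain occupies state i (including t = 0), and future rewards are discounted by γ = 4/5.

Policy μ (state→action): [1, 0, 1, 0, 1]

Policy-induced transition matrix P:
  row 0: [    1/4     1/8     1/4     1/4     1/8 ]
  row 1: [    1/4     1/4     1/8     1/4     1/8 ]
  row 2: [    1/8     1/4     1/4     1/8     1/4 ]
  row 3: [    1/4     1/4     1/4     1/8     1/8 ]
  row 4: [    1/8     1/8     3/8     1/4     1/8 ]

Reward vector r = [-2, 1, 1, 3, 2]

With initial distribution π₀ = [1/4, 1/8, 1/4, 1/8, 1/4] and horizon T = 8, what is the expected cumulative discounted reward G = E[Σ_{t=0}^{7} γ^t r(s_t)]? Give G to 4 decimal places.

t=0: π = [0.2500, 0.1250, 0.2500, 0.1250, 0.2500], E[r] = 0.7500, γ^t·E[r] = 0.750000, running G = 0.750000
t=1: π = [0.1875, 0.1875, 0.2656, 0.2031, 0.1563], E[r] = 1.0000, γ^t·E[r] = 0.800000, running G = 1.550000
t=2: π = [0.1973, 0.2070, 0.2461, 0.1914, 0.1582], E[r] = 0.9492, γ^t·E[r] = 0.607500, running G = 2.157500
t=3: π = [0.1995, 0.2056, 0.2439, 0.1953, 0.1558], E[r] = 0.9480, γ^t·E[r] = 0.485375, running G = 2.642875
t=4: π = [0.2000, 0.2056, 0.2438, 0.1951, 0.1555], E[r] = 0.9456, γ^t·E[r] = 0.387300, running G = 3.030175
t=5: π = [0.2001, 0.2056, 0.2437, 0.1951, 0.1555], E[r] = 0.9455, γ^t·E[r] = 0.309814, running G = 3.339989
t=6: π = [0.2001, 0.2056, 0.2437, 0.1951, 0.1555], E[r] = 0.9455, γ^t·E[r] = 0.247844, running G = 3.587833
t=7: π = [0.2001, 0.2056, 0.2437, 0.1951, 0.1555], E[r] = 0.9454, γ^t·E[r] = 0.198275, running G = 3.786108

G = 3.7861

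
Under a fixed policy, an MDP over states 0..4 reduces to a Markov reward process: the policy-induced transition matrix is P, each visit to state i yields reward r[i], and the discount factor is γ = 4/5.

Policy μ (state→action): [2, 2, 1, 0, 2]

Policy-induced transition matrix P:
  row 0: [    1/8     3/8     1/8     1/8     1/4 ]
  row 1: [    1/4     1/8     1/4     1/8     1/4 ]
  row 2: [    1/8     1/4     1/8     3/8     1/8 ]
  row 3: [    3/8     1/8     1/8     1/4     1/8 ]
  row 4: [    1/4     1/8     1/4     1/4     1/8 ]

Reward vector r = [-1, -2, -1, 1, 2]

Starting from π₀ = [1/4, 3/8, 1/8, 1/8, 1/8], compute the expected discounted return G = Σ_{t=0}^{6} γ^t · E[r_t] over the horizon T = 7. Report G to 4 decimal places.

G = -1.4206

t=0: π = [0.2500, 0.3750, 0.1250, 0.1250, 0.1250], E[r] = -0.7500, γ^t·E[r] = -0.750000, running G = -0.750000
t=1: π = [0.2188, 0.2031, 0.1875, 0.1875, 0.2031], E[r] = -0.2188, γ^t·E[r] = -0.175000, running G = -0.925000
t=2: π = [0.2227, 0.2031, 0.1758, 0.2207, 0.1777], E[r] = -0.2285, γ^t·E[r] = -0.146250, running G = -1.071250
t=3: π = [0.2278, 0.2026, 0.1726, 0.2188, 0.1782], E[r] = -0.2305, γ^t·E[r] = -0.118000, running G = -1.189250
t=4: π = [0.2273, 0.2035, 0.1726, 0.2178, 0.1788], E[r] = -0.2316, γ^t·E[r] = -0.094850, running G = -1.284100
t=5: π = [0.2272, 0.2034, 0.1728, 0.2177, 0.1789], E[r] = -0.2314, γ^t·E[r] = -0.075824, running G = -1.359924
t=6: π = [0.2272, 0.2034, 0.1728, 0.2178, 0.1788], E[r] = -0.2314, γ^t·E[r] = -0.060655, running G = -1.420579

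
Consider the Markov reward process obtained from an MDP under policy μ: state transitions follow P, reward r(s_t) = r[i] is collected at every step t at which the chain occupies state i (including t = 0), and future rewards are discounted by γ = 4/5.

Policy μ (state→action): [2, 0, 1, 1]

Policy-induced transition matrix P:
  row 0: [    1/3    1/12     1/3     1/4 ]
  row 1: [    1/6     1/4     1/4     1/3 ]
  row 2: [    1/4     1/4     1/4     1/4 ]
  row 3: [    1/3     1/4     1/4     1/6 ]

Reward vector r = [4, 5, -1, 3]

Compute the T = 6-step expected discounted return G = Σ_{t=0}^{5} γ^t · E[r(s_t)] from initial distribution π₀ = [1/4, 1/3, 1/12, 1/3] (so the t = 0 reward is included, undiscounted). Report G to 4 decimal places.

t=0: π = [0.2500, 0.3333, 0.0833, 0.3333], E[r] = 3.5833, γ^t·E[r] = 3.583333, running G = 3.583333
t=1: π = [0.2708, 0.2083, 0.2708, 0.2500], E[r] = 2.6042, γ^t·E[r] = 2.083333, running G = 5.666667
t=2: π = [0.2760, 0.2049, 0.2726, 0.2465], E[r] = 2.5955, γ^t·E[r] = 1.661111, running G = 7.327778
t=3: π = [0.2765, 0.2040, 0.2730, 0.2465], E[r] = 2.5924, γ^t·E[r] = 1.327333, running G = 8.655111
t=4: π = [0.2766, 0.2039, 0.2730, 0.2465], E[r] = 2.5923, γ^t·E[r] = 1.061793, running G = 9.716904
t=5: π = [0.2766, 0.2039, 0.2730, 0.2465], E[r] = 2.5922, γ^t·E[r] = 0.849413, running G = 10.566317

G = 10.5663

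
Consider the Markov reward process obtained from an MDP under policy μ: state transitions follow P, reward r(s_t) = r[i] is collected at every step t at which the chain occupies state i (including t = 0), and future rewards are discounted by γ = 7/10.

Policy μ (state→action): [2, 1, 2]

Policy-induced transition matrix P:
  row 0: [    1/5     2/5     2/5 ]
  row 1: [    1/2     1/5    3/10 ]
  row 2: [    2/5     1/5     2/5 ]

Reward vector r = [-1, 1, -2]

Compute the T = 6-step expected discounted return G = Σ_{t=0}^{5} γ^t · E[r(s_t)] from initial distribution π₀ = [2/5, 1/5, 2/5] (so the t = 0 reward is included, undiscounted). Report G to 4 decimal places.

G = -2.6071

t=0: π = [0.4000, 0.2000, 0.4000], E[r] = -1.0000, γ^t·E[r] = -1.000000, running G = -1.000000
t=1: π = [0.3400, 0.2800, 0.3800], E[r] = -0.8200, γ^t·E[r] = -0.574000, running G = -1.574000
t=2: π = [0.3600, 0.2680, 0.3720], E[r] = -0.8360, γ^t·E[r] = -0.409640, running G = -1.983640
t=3: π = [0.3548, 0.2720, 0.3732], E[r] = -0.8292, γ^t·E[r] = -0.284416, running G = -2.268056
t=4: π = [0.3562, 0.2710, 0.3728], E[r] = -0.8309, γ^t·E[r] = -0.199494, running G = -2.467550
t=5: π = [0.3558, 0.2712, 0.3729], E[r] = -0.8304, γ^t·E[r] = -0.139567, running G = -2.607117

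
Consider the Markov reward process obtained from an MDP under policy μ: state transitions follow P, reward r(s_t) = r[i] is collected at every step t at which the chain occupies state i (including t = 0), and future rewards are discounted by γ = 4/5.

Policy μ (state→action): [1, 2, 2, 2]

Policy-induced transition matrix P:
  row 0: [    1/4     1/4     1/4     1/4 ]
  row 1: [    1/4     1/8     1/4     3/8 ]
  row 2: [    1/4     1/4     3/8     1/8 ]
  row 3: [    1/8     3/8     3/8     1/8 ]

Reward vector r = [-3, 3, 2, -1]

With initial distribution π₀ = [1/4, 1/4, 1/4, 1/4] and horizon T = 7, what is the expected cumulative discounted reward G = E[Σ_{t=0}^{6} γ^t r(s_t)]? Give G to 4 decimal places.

t=0: π = [0.2500, 0.2500, 0.2500, 0.2500], E[r] = 0.2500, γ^t·E[r] = 0.250000, running G = 0.250000
t=1: π = [0.2188, 0.2500, 0.3125, 0.2188], E[r] = 0.5000, γ^t·E[r] = 0.400000, running G = 0.650000
t=2: π = [0.2227, 0.2461, 0.3164, 0.2148], E[r] = 0.4883, γ^t·E[r] = 0.312500, running G = 0.962500
t=3: π = [0.2231, 0.2461, 0.3164, 0.2144], E[r] = 0.4873, γ^t·E[r] = 0.249500, running G = 1.212000
t=4: π = [0.2232, 0.2460, 0.3163, 0.2144], E[r] = 0.4868, γ^t·E[r] = 0.199375, running G = 1.411375
t=5: π = [0.2232, 0.2460, 0.3163, 0.2144], E[r] = 0.4868, γ^t·E[r] = 0.159525, running G = 1.570900
t=6: π = [0.2232, 0.2460, 0.3163, 0.2144], E[r] = 0.4868, γ^t·E[r] = 0.127616, running G = 1.698516

G = 1.6985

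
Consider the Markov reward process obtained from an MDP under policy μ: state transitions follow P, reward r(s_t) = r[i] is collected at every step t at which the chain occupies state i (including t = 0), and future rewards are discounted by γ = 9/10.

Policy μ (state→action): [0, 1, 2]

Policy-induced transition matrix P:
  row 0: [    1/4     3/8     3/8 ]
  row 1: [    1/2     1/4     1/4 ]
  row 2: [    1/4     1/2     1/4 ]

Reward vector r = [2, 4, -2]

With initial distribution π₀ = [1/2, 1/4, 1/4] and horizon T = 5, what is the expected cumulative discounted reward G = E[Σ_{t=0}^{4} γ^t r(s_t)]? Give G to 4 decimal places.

G = 6.2887

t=0: π = [0.5000, 0.2500, 0.2500], E[r] = 1.5000, γ^t·E[r] = 1.500000, running G = 1.500000
t=1: π = [0.3125, 0.3750, 0.3125], E[r] = 1.5000, γ^t·E[r] = 1.350000, running G = 2.850000
t=2: π = [0.3438, 0.3672, 0.2891], E[r] = 1.5781, γ^t·E[r] = 1.278281, running G = 4.128281
t=3: π = [0.3418, 0.3652, 0.2930], E[r] = 1.5586, γ^t·E[r] = 1.136215, running G = 5.264496
t=4: π = [0.3413, 0.3660, 0.2927], E[r] = 1.5610, γ^t·E[r] = 1.024195, running G = 6.288691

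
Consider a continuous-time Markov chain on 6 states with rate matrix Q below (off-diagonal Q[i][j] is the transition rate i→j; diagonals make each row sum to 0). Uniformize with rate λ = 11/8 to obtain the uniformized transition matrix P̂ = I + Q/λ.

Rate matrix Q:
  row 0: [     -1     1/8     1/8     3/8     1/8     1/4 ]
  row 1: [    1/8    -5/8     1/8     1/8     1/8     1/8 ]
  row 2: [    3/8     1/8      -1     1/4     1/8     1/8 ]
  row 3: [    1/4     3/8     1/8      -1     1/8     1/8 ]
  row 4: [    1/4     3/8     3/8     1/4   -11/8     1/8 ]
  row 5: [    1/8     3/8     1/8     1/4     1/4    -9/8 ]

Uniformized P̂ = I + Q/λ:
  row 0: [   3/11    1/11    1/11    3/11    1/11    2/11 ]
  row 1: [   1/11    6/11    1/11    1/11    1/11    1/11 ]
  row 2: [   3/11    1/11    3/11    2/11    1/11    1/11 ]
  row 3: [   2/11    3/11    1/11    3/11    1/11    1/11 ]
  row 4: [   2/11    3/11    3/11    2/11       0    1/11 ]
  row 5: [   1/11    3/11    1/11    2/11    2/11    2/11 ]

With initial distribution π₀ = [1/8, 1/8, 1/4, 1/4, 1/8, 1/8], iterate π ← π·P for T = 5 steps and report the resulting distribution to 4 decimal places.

t=0: π = [0.1250, 0.1250, 0.2500, 0.2500, 0.1250, 0.1250]
t=1: π = [0.1932, 0.2386, 0.1591, 0.2045, 0.0909, 0.1136]
t=2: π = [0.1818, 0.2738, 0.1364, 0.1963, 0.0930, 0.1188]
t=3: π = [0.1751, 0.2895, 0.1326, 0.1913, 0.0933, 0.1182]
t=4: π = [0.1727, 0.2958, 0.1320, 0.1888, 0.0932, 0.1176]
t=5: π = [0.1719, 0.2980, 0.1318, 0.1878, 0.0931, 0.1173]

π = [0.1719, 0.2980, 0.1318, 0.1878, 0.0931, 0.1173]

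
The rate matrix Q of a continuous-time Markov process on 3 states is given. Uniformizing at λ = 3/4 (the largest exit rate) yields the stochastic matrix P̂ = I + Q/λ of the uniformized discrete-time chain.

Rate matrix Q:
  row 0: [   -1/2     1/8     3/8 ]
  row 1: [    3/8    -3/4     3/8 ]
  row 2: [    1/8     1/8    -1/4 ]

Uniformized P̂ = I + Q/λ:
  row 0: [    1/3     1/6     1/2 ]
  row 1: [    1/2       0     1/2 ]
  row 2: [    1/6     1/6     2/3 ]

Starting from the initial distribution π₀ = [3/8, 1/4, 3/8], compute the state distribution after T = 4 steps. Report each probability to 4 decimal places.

π = [0.2572, 0.1429, 0.5998]

t=0: π = [0.3750, 0.2500, 0.3750]
t=1: π = [0.3125, 0.1250, 0.5625]
t=2: π = [0.2604, 0.1458, 0.5938]
t=3: π = [0.2587, 0.1424, 0.5990]
t=4: π = [0.2572, 0.1429, 0.5998]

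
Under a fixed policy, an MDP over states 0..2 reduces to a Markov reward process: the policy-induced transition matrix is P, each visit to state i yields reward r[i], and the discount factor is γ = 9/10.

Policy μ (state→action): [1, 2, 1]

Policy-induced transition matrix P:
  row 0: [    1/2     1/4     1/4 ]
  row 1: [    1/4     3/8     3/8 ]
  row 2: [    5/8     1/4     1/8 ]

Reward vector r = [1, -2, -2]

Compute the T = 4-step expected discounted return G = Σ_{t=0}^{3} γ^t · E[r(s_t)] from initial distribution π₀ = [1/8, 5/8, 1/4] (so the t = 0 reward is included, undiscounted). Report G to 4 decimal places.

t=0: π = [0.1250, 0.6250, 0.2500], E[r] = -1.6250, γ^t·E[r] = -1.625000, running G = -1.625000
t=1: π = [0.3750, 0.3281, 0.2969], E[r] = -0.8750, γ^t·E[r] = -0.787500, running G = -2.412500
t=2: π = [0.4551, 0.2910, 0.2539], E[r] = -0.6348, γ^t·E[r] = -0.514160, running G = -2.926660
t=3: π = [0.4590, 0.2864, 0.2546], E[r] = -0.6230, γ^t·E[r] = -0.454201, running G = -3.380861

G = -3.3809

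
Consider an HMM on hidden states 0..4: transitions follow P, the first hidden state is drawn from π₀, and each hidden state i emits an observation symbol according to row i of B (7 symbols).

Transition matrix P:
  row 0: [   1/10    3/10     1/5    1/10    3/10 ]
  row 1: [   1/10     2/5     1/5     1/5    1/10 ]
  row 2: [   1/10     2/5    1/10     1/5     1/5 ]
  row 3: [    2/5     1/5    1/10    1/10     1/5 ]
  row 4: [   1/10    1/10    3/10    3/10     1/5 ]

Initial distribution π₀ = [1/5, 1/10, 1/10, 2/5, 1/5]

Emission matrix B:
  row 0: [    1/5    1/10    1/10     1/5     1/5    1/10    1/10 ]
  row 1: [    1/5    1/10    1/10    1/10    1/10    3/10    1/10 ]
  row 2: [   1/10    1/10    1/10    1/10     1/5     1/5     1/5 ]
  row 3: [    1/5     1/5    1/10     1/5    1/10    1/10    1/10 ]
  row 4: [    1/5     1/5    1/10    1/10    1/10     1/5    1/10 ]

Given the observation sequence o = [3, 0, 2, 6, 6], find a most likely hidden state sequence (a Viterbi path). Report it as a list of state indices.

t=0: δ = [4.000e-02, 1.000e-02, 1.000e-02, 8.000e-02, 2.000e-02]  (obs o_0=3)
t=1: δ = [6.400e-03, 3.200e-03, 8.000e-04, 1.600e-03, 3.200e-03]  ψ = [3, 3, 0, 3, 3]  (obs o_1=0)
t=2: δ = [6.400e-05, 1.920e-04, 1.280e-04, 9.600e-05, 1.920e-04]  ψ = [0, 0, 0, 4, 0]  (obs o_2=2)
t=3: δ = [3.840e-06, 7.680e-06, 1.152e-05, 5.760e-06, 3.840e-06]  ψ = [3, 1, 4, 4, 4]  (obs o_3=6)
t=4: δ = [2.304e-07, 4.608e-07, 3.072e-07, 2.304e-07, 2.304e-07]  ψ = [3, 2, 1, 2, 2]  (obs o_4=6)
backtrack: best end state = 1; path = [3, 0, 4, 2, 1]

path = [3, 0, 4, 2, 1]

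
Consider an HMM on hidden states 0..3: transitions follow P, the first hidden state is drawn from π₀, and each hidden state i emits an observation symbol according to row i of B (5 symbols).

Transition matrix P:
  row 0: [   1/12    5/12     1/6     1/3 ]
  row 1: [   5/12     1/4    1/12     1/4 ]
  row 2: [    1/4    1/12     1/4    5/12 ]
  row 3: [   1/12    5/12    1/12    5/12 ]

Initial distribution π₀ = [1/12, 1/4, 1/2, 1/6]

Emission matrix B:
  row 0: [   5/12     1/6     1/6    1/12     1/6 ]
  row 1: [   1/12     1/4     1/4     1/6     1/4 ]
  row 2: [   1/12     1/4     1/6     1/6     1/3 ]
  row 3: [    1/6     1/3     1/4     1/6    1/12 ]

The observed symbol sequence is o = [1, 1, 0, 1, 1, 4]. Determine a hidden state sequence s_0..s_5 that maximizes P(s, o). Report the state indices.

t=0: δ = [1.389e-02, 6.250e-02, 1.250e-01, 5.556e-02]  (obs o_0=1)
t=1: δ = [5.208e-03, 5.787e-03, 7.812e-03, 1.736e-02]  ψ = [2, 3, 2, 2]  (obs o_1=1)
t=2: δ = [1.005e-03, 6.028e-04, 1.628e-04, 1.206e-03]  ψ = [1, 3, 2, 3]  (obs o_2=0)
t=3: δ = [4.186e-05, 1.256e-04, 4.186e-05, 1.674e-04]  ψ = [1, 3, 0, 3]  (obs o_3=1)
t=4: δ = [8.721e-06, 1.744e-05, 3.489e-06, 2.326e-05]  ψ = [1, 3, 3, 3]  (obs o_4=1)
t=5: δ = [1.211e-06, 2.423e-06, 6.460e-07, 8.075e-07]  ψ = [1, 3, 3, 3]  (obs o_5=4)
backtrack: best end state = 1; path = [2, 3, 3, 3, 3, 1]

path = [2, 3, 3, 3, 3, 1]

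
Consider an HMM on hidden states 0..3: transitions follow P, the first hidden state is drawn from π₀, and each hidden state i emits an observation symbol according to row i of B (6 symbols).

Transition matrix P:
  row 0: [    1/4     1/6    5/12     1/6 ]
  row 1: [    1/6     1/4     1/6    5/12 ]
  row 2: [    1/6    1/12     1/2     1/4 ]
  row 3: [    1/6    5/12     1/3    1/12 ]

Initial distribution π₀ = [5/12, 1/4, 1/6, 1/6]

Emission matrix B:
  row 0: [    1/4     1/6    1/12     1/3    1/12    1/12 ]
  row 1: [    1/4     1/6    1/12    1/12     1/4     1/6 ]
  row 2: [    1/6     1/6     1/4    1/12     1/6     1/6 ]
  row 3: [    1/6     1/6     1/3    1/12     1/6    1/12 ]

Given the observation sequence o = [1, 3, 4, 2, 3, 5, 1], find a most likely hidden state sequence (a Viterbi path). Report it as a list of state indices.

t=0: δ = [6.944e-02, 4.167e-02, 2.778e-02, 2.778e-02]  (obs o_0=1)
t=1: δ = [5.787e-03, 9.645e-04, 2.411e-03, 1.447e-03]  ψ = [0, 0, 0, 1]  (obs o_1=3)
t=2: δ = [1.206e-04, 2.411e-04, 4.019e-04, 1.608e-04]  ψ = [0, 0, 0, 0]  (obs o_2=4)
t=3: δ = [5.582e-06, 5.582e-06, 5.023e-05, 3.349e-05]  ψ = [2, 3, 2, 1]  (obs o_3=2)
t=4: δ = [2.791e-06, 1.163e-06, 2.093e-06, 1.047e-06]  ψ = [2, 3, 2, 2]  (obs o_4=3)
t=5: δ = [5.814e-08, 7.752e-08, 1.938e-07, 4.361e-08]  ψ = [0, 0, 0, 2]  (obs o_5=5)
t=6: δ = [5.384e-09, 3.230e-09, 1.615e-08, 8.075e-09]  ψ = [2, 1, 2, 2]  (obs o_6=1)
backtrack: best end state = 2; path = [0, 0, 2, 2, 0, 2, 2]

path = [0, 0, 2, 2, 0, 2, 2]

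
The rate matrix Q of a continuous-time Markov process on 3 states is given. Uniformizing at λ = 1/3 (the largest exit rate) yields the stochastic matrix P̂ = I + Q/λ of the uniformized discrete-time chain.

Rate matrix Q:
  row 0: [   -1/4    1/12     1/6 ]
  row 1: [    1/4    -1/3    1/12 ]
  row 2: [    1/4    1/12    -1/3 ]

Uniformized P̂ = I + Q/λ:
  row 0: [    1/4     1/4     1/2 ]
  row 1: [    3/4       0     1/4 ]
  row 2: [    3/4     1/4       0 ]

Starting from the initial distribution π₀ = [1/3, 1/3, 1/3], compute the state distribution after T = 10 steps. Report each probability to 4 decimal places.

t=0: π = [0.3333, 0.3333, 0.3333]
t=1: π = [0.5833, 0.1667, 0.2500]
t=2: π = [0.4583, 0.2083, 0.3333]
t=3: π = [0.5208, 0.1979, 0.2813]
t=4: π = [0.4896, 0.2005, 0.3099]
t=5: π = [0.5052, 0.1999, 0.2949]
t=6: π = [0.4974, 0.2000, 0.3026]
t=7: π = [0.5013, 0.2000, 0.2987]
t=8: π = [0.4993, 0.2000, 0.3006]
t=9: π = [0.5003, 0.2000, 0.2997]
t=10: π = [0.4998, 0.2000, 0.3002]

π = [0.4998, 0.2000, 0.3002]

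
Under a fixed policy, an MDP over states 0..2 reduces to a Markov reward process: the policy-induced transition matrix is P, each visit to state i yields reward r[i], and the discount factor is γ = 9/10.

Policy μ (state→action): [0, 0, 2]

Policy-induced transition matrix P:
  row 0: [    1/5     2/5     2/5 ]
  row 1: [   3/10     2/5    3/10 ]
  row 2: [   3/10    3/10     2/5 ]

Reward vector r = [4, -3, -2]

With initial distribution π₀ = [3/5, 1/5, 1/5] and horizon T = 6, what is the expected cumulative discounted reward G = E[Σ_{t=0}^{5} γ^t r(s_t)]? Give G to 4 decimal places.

G = -1.4561

t=0: π = [0.6000, 0.2000, 0.2000], E[r] = 1.4000, γ^t·E[r] = 1.400000, running G = 1.400000
t=1: π = [0.2400, 0.3800, 0.3800], E[r] = -0.9400, γ^t·E[r] = -0.846000, running G = 0.554000
t=2: π = [0.2760, 0.3620, 0.3620], E[r] = -0.7060, γ^t·E[r] = -0.571860, running G = -0.017860
t=3: π = [0.2724, 0.3638, 0.3638], E[r] = -0.7294, γ^t·E[r] = -0.531733, running G = -0.549593
t=4: π = [0.2728, 0.3636, 0.3636], E[r] = -0.7271, γ^t·E[r] = -0.477024, running G = -1.026617
t=5: π = [0.2727, 0.3636, 0.3636], E[r] = -0.7273, γ^t·E[r] = -0.429460, running G = -1.456077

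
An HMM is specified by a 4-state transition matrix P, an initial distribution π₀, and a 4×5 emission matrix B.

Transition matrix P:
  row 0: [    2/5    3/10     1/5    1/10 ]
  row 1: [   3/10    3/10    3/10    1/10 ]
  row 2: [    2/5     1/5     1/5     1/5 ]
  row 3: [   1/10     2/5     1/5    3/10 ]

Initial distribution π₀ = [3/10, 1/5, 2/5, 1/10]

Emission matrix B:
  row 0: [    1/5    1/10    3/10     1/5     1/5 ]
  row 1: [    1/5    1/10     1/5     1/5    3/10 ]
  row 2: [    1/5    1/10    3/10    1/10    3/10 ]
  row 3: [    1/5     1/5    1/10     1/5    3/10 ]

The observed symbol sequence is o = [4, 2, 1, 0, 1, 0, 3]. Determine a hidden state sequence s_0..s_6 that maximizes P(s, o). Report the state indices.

t=0: δ = [6.000e-02, 6.000e-02, 1.200e-01, 3.000e-02]  (obs o_0=4)
t=1: δ = [1.440e-02, 4.800e-03, 7.200e-03, 2.400e-03]  ψ = [2, 2, 2, 2]  (obs o_1=2)
t=2: δ = [5.760e-04, 4.320e-04, 2.880e-04, 2.880e-04]  ψ = [0, 0, 0, 0]  (obs o_2=1)
t=3: δ = [4.608e-05, 3.456e-05, 2.592e-05, 1.728e-05]  ψ = [0, 0, 1, 3]  (obs o_3=0)
t=4: δ = [1.843e-06, 1.382e-06, 1.037e-06, 1.037e-06]  ψ = [0, 0, 1, 2]  (obs o_4=1)
t=5: δ = [1.475e-07, 1.106e-07, 8.294e-08, 6.221e-08]  ψ = [0, 0, 1, 3]  (obs o_5=0)
t=6: δ = [1.180e-08, 8.847e-09, 3.318e-09, 3.732e-09]  ψ = [0, 0, 1, 3]  (obs o_6=3)
backtrack: best end state = 0; path = [2, 0, 0, 0, 0, 0, 0]

path = [2, 0, 0, 0, 0, 0, 0]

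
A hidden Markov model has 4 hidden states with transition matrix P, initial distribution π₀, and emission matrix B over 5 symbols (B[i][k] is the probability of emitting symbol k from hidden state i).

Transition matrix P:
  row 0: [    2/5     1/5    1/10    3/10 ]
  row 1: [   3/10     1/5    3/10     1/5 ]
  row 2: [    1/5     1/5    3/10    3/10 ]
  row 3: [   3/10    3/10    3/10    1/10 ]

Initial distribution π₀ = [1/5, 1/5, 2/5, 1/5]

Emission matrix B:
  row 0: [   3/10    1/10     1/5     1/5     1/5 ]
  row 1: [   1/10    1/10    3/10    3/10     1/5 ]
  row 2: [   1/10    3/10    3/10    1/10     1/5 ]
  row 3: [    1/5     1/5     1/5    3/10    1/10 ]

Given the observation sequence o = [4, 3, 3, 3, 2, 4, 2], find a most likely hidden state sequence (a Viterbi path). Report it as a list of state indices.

t=0: δ = [4.000e-02, 4.000e-02, 8.000e-02, 2.000e-02]  (obs o_0=4)
t=1: δ = [3.200e-03, 4.800e-03, 2.400e-03, 7.200e-03]  ψ = [0, 2, 2, 2]  (obs o_1=3)
t=2: δ = [4.320e-04, 6.480e-04, 2.160e-04, 2.880e-04]  ψ = [3, 3, 3, 0]  (obs o_2=3)
t=3: δ = [3.888e-05, 3.888e-05, 1.944e-05, 3.888e-05]  ψ = [1, 1, 1, 0]  (obs o_3=3)
t=4: δ = [3.110e-06, 3.499e-06, 3.499e-06, 2.333e-06]  ψ = [0, 3, 1, 0]  (obs o_4=2)
t=5: δ = [2.488e-07, 1.400e-07, 2.100e-07, 1.050e-07]  ψ = [0, 1, 1, 2]  (obs o_5=4)
t=6: δ = [1.991e-08, 1.493e-08, 1.890e-08, 1.493e-08]  ψ = [0, 0, 2, 0]  (obs o_6=2)
backtrack: best end state = 0; path = [2, 3, 1, 0, 0, 0, 0]

path = [2, 3, 1, 0, 0, 0, 0]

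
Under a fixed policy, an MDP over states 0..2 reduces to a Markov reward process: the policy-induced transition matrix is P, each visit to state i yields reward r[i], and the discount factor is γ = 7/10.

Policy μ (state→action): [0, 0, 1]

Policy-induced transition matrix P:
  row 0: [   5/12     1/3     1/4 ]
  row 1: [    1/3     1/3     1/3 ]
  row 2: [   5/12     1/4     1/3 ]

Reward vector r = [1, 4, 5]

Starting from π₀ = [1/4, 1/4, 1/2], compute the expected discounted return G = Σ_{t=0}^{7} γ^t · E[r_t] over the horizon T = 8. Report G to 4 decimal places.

t=0: π = [0.2500, 0.2500, 0.5000], E[r] = 3.7500, γ^t·E[r] = 3.750000, running G = 3.750000
t=1: π = [0.3958, 0.2917, 0.3125], E[r] = 3.1250, γ^t·E[r] = 2.187500, running G = 5.937500
t=2: π = [0.3924, 0.3073, 0.3003], E[r] = 3.1233, γ^t·E[r] = 1.530399, running G = 7.467899
t=3: π = [0.3911, 0.3083, 0.3006], E[r] = 3.1275, γ^t·E[r] = 1.072719, running G = 8.540618
t=4: π = [0.3910, 0.3083, 0.3007], E[r] = 3.1278, γ^t·E[r] = 0.750990, running G = 9.291608
t=5: π = [0.3910, 0.3083, 0.3008], E[r] = 3.1278, γ^t·E[r] = 0.525693, running G = 9.817301
t=6: π = [0.3910, 0.3083, 0.3008], E[r] = 3.1278, γ^t·E[r] = 0.367985, running G = 10.185286
t=7: π = [0.3910, 0.3083, 0.3008], E[r] = 3.1278, γ^t·E[r] = 0.257589, running G = 10.442875

G = 10.4429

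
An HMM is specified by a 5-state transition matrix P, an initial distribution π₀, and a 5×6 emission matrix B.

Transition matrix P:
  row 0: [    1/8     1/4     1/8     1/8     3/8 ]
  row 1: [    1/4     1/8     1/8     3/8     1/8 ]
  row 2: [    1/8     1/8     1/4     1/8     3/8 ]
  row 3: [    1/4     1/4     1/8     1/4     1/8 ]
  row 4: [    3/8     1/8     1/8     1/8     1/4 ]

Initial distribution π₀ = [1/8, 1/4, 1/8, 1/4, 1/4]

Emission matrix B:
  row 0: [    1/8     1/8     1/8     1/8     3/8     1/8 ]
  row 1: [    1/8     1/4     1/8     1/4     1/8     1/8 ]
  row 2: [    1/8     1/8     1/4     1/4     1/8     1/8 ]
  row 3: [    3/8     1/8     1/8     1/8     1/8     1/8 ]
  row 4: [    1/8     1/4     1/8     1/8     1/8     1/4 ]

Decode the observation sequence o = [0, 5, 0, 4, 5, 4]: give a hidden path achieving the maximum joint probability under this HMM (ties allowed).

t=0: δ = [1.562e-02, 3.125e-02, 1.562e-02, 9.375e-02, 3.125e-02]  (obs o_0=0)
t=1: δ = [2.930e-03, 2.930e-03, 1.465e-03, 2.930e-03, 2.930e-03]  ψ = [3, 3, 3, 3, 3]  (obs o_1=5)
t=2: δ = [1.373e-04, 9.155e-05, 4.578e-05, 4.120e-04, 1.373e-04]  ψ = [4, 0, 0, 1, 0]  (obs o_2=0)
t=3: δ = [3.862e-05, 1.287e-05, 6.437e-06, 1.287e-05, 6.437e-06]  ψ = [3, 3, 3, 3, 0]  (obs o_3=4)
t=4: δ = [6.035e-07, 1.207e-06, 6.035e-07, 6.035e-07, 3.621e-06]  ψ = [0, 0, 0, 0, 0]  (obs o_4=5)
t=5: δ = [5.092e-07, 5.658e-08, 5.658e-08, 5.658e-08, 1.132e-07]  ψ = [4, 4, 4, 1, 4]  (obs o_5=4)
backtrack: best end state = 0; path = [3, 1, 3, 0, 4, 0]

path = [3, 1, 3, 0, 4, 0]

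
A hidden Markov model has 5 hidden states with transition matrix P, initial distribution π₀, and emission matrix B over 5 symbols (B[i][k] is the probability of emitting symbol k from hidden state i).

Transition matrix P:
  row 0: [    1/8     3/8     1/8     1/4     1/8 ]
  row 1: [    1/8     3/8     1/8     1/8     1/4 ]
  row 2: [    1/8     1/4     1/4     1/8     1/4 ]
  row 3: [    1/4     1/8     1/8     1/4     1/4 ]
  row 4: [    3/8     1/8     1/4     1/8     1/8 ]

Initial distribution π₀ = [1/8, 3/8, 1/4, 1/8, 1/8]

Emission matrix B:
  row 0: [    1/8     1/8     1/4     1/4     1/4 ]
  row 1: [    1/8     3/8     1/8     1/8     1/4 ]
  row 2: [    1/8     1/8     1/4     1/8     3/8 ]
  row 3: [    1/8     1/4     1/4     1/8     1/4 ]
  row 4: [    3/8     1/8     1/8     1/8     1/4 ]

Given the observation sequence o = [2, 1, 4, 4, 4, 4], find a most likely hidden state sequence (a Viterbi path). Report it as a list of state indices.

path = [1, 1, 1, 1, 1, 1]

t=0: δ = [3.125e-02, 4.688e-02, 6.250e-02, 3.125e-02, 1.562e-02]  (obs o_0=2)
t=1: δ = [9.766e-04, 6.592e-03, 1.953e-03, 1.953e-03, 1.953e-03]  ψ = [2, 1, 2, 0, 2]  (obs o_1=1)
t=2: δ = [2.060e-04, 6.180e-04, 3.090e-04, 2.060e-04, 4.120e-04]  ψ = [1, 1, 1, 1, 1]  (obs o_2=4)
t=3: δ = [3.862e-05, 5.794e-05, 3.862e-05, 1.931e-05, 3.862e-05]  ψ = [4, 1, 4, 1, 1]  (obs o_3=4)
t=4: δ = [3.621e-06, 5.431e-06, 3.621e-06, 2.414e-06, 3.621e-06]  ψ = [4, 1, 2, 0, 1]  (obs o_4=4)
t=5: δ = [3.395e-07, 5.092e-07, 3.395e-07, 2.263e-07, 3.395e-07]  ψ = [4, 1, 2, 0, 1]  (obs o_5=4)
backtrack: best end state = 1; path = [1, 1, 1, 1, 1, 1]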